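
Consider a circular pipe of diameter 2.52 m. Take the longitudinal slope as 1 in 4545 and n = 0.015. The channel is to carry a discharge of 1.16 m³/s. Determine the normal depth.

y_n = 0.98 m

Manning's equation rearranged: A R^(2/3) = nQ / (1·√S) = 0.015 × 1.16 / (√0.00022) = 1.173.
Trying y = 1.19 m: A R^(2/3) = 1.661 — too large.
Trying y = 0.741 m: A R^(2/3) = 0.6904 — too small.
Trying y = 0.98 m: A R^(2/3) = 1.173 — ≈ 1.173.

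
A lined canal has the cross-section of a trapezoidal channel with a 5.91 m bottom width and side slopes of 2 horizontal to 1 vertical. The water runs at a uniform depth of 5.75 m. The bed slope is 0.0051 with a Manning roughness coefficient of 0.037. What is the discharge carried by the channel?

Q = 417 m³/s

With bottom width b = 5.91 m and side slope z = 2: A = (b + zy)y = (5.91 + 2×5.75)×5.75 = 100.1 m²; P = b + 2y√(1+z²) = 5.91 + 2×5.75×2.236 = 31.62 m.
Hydraulic radius R = A/P = 100.1/31.62 = 3.165 m.
Manning's equation: Q = (1/n) A R^(2/3) S^(1/2) = (1/0.037) × 100.1 × 3.165^(2/3) × 0.0051^(1/2) = 417 m³/s.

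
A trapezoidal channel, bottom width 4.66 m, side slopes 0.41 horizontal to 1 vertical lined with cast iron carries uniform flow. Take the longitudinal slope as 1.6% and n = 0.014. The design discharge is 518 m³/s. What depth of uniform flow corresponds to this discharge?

Manning's equation rearranged: A R^(2/3) = nQ / (1·√S) = 0.014 × 518 / (√0.016) = 57.33.
At y = 5.71 m: A R^(2/3) = 70.69 — over.
At y = 4.08 m: A R^(2/3) = 39.87 — short.
At y = 5.06 m: A R^(2/3) = 57.38 — ≈ 57.33.

y_n = 5.06 m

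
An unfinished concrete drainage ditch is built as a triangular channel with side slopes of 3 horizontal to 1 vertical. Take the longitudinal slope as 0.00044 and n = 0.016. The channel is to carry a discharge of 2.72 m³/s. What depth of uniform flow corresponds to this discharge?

Manning's equation rearranged: A R^(2/3) = nQ / (1·√S) = 0.016 × 2.72 / (√0.00044) = 2.075.
At y = 0.736 m: A R^(2/3) = 0.8057 — short.
At y = 1.23 m: A R^(2/3) = 3.169 — over.
At y = 1.05 m: A R^(2/3) = 2.078 — close enough.

y_n = 1.05 m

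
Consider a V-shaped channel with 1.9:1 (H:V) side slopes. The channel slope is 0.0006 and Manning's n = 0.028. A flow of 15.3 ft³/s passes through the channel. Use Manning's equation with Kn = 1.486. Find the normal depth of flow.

Manning's equation rearranged: A R^(2/3) = nQ / (1.486·√S) = 0.028 × 15.3 / (1.486 × √0.0006) = 11.77.
At y = 1.74 ft: A R^(2/3) = 4.832 — too small.
At y = 2.83 ft: A R^(2/3) = 17.68 — too large.
At y = 2.43 ft: A R^(2/3) = 11.77 — matches.

y_n = 2.43 ft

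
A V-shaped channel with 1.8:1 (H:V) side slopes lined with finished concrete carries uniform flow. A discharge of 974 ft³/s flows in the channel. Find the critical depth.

y_c = 7.11 ft

At critical depth, Q² T / (g A³) = 1, i.e. A³/T = Q²/g = 974²/32.2 = 29460.
Try y = 5.09 ft: A³/T = 5535 — low.
Try y = 8.65 ft: A³/T = 78450 — high.
Try y = 7.11 ft: A³/T = 29430 — ≈ 29460.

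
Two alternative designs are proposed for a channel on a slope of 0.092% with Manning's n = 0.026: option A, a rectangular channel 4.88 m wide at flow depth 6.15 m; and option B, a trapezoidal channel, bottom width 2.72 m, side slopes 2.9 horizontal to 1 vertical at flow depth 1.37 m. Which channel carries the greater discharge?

channel A

Channel A: Flow area A = b·y = 4.88 × 6.15 = 30.01 m². Wetted perimeter P = b + 2y = 4.88 + 2×6.15 = 17.18 m. Hydraulic radius R = A/P = 30.01/17.18 = 1.747 m. Q_A = (1/0.026)·30.01·1.747^(2/3)·√0.00092 = 50.78 m³/s.
Channel B: With bottom width b = 2.72 m and side slope z = 2.9: A = (b + zy)y = (2.72 + 2.9×1.37)×1.37 = 9.169 m²; P = b + 2y√(1+z²) = 2.72 + 2×1.37×3.068 = 11.13 m. Hydraulic radius R = A/P = 9.169/11.13 = 0.8242 m. Q_B = (1/0.026)·9.169·0.8242^(2/3)·√0.00092 = 9.403 m³/s.
Q_A = 50.78 m³/s vs Q_B = 9.403 m³/s, so channel A carries more.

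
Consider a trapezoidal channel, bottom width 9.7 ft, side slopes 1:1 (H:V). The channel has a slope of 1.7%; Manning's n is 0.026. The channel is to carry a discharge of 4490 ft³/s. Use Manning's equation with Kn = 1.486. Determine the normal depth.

y_n = 10.1 ft

Manning's equation rearranged: A R^(2/3) = nQ / (1.486·√S) = 0.026 × 4490 / (1.486 × √0.017) = 602.5.
Try y = 12 ft: A R^(2/3) = 856.7 — over.
Try y = 7.58 ft: A R^(2/3) = 341.3 — short.
Try y = 10.1 ft: A R^(2/3) = 602.2 — ≈ 602.5.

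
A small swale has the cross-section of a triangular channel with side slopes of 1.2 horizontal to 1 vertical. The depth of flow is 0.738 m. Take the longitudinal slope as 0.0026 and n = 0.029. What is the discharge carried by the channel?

Q = 0.496 m³/s

For a triangular section with side slope z = 1.2: A = zy² = 1.2×0.738² = 0.6536 m²; P = 2y√(1+z²) = 2×0.738×1.562 = 2.306 m.
Hydraulic radius R = A/P = 0.6536/2.306 = 0.2835 m.
Manning's equation: Q = (1/n) A R^(2/3) S^(1/2) = (1/0.029) × 0.6536 × 0.2835^(2/3) × 0.0026^(1/2) = 0.496 m³/s.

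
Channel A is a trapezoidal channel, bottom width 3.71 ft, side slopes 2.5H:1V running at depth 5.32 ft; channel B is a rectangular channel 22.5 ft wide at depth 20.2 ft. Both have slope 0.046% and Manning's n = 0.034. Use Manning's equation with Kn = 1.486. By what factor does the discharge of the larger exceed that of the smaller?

9.46

Channel A: With bottom width b = 3.71 ft and side slope z = 2.5: A = (b + zy)y = (3.71 + 2.5×5.32)×5.32 = 90.49 ft²; P = b + 2y√(1+z²) = 3.71 + 2×5.32×2.693 = 32.36 ft. Hydraulic radius R = A/P = 90.49/32.36 = 2.797 ft. Q_A = (1.486/0.034)·90.49·2.797^(2/3)·√0.00046 = 168.4 ft³/s.
Channel B: Flow area A = b·y = 22.5 × 20.2 = 454.5 ft². Wetted perimeter P = b + 2y = 22.5 + 2×20.2 = 62.9 ft. Hydraulic radius R = A/P = 454.5/62.9 = 7.226 ft. Q_B = (1.486/0.034)·454.5·7.226^(2/3)·√0.00046 = 1592 ft³/s.
The larger discharge is 1592 ft³/s and the smaller is 168.4 ft³/s; the ratio is 9.46.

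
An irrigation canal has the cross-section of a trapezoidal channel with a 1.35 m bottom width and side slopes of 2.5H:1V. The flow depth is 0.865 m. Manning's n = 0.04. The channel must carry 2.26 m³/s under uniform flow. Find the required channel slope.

S = 0.0022

With bottom width b = 1.35 m and side slope z = 2.5: A = (b + zy)y = (1.35 + 2.5×0.865)×0.865 = 3.038 m²; P = b + 2y√(1+z²) = 1.35 + 2×0.865×2.693 = 6.008 m.
Hydraulic radius R = A/P = 3.038/6.008 = 0.5057 m.
From Manning's equation, S = [nQ / (1 A R^(2/3))]² = [0.04 × 2.26 / (1 × 3.038 × 0.5057^(2/3))]² = 0.0022.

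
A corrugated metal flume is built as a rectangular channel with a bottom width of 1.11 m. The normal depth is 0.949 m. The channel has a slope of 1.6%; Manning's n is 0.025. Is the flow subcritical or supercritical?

subcritical

Flow area A = b·y = 1.11 × 0.949 = 1.053 m². Wetted perimeter P = b + 2y = 1.11 + 2×0.949 = 3.008 m.
Hydraulic radius R = A/P = 1.053/3.008 = 0.3502 m.
V = (1/n) R^(2/3) √S = (1/0.025) × 0.3502^(2/3) × √0.016 = 2.514 m/s. Hydraulic depth D_h = A/T = 1.053/1.11 = 0.949 m.
Froude number Fr = V/√(g·D_h) = 2.514/√(9.81×0.949) = 0.824, which is less than 1, so the flow is subcritical.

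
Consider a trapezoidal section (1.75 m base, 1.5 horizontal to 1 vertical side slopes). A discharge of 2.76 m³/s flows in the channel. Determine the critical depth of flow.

At critical depth, Q² T / (g A³) = 1, i.e. A³/T = Q²/g = 2.76²/9.81 = 0.7765.
Trying y = 0.642 m: A³/T = 1.437 — too large.
Trying y = 0.461 m: A³/T = 0.4551 — too small.
Trying y = 0.539 m: A³/T = 0.7789 — ≈ 0.7765.

y_c = 0.539 m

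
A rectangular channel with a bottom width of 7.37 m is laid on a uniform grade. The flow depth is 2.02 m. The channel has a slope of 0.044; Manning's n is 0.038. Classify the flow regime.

Flow area A = b·y = 7.37 × 2.02 = 14.89 m². Wetted perimeter P = b + 2y = 7.37 + 2×2.02 = 11.41 m.
Hydraulic radius R = A/P = 14.89/11.41 = 1.305 m.
V = (1/n) R^(2/3) √S = (1/0.038) × 1.305^(2/3) × √0.044 = 6.591 m/s. Hydraulic depth D_h = A/T = 14.89/7.37 = 2.02 m.
Froude number Fr = V/√(g·D_h) = 6.591/√(9.81×2.02) = 1.48, which is greater than 1, so the flow is supercritical.

supercritical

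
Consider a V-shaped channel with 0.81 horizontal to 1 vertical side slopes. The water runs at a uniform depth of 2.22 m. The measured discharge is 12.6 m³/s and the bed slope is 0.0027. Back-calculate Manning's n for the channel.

n = 0.013

For a triangular section with side slope z = 0.81: A = zy² = 0.81×2.22² = 3.992 m²; P = 2y√(1+z²) = 2×2.22×1.287 = 5.714 m.
Hydraulic radius R = A/P = 3.992/5.714 = 0.6987 m.
Rearranging Manning's equation: n = (1/Q) A R^(2/3) S^(1/2) = (1/12.6) × 3.992 × 0.6987^(2/3) × √0.0027 = 0.013.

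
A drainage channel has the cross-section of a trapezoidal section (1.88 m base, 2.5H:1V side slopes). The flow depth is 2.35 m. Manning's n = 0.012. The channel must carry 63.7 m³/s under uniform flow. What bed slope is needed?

S = 0.0013

With bottom width b = 1.88 m and side slope z = 2.5: A = (b + zy)y = (1.88 + 2.5×2.35)×2.35 = 18.22 m²; P = b + 2y√(1+z²) = 1.88 + 2×2.35×2.693 = 14.54 m.
Hydraulic radius R = A/P = 18.22/14.54 = 1.254 m.
From Manning's equation, S = [nQ / (1 A R^(2/3))]² = [0.012 × 63.7 / (1 × 18.22 × 1.254^(2/3))]² = 0.0013.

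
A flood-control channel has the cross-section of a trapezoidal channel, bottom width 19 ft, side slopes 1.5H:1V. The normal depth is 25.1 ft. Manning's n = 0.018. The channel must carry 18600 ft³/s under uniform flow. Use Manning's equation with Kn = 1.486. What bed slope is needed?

S = 0.000823

With bottom width b = 19 ft and side slope z = 1.5: A = (b + zy)y = (19 + 1.5×25.1)×25.1 = 1422 ft²; P = b + 2y√(1+z²) = 19 + 2×25.1×1.803 = 109.5 ft.
Hydraulic radius R = A/P = 1422/109.5 = 12.99 ft.
From Manning's equation, S = [nQ / (1.486 A R^(2/3))]² = [0.018 × 18600 / (1.486 × 1422 × 12.99^(2/3))]² = 0.000823.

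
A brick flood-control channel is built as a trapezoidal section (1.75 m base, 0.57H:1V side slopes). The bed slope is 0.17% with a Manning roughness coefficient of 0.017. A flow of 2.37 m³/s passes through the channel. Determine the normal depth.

Manning's equation rearranged: A R^(2/3) = nQ / (1·√S) = 0.017 × 2.37 / (√0.0017) = 0.9772.
At y = 0.951 m: A R^(2/3) = 1.469 — too large.
At y = 0.651 m: A R^(2/3) = 0.7806 — too small.
At y = 0.746 m: A R^(2/3) = 0.9781 — ≈ 0.9772.

y_n = 0.746 m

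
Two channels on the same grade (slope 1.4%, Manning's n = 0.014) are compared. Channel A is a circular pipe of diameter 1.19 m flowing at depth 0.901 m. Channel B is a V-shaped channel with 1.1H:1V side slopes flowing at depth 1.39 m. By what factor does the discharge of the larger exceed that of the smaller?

Channel A: For a circular section of diameter D = 1.19 m at depth y = 0.901 m, the central angle is θ = 2 arccos(1 − 2y/D) = 4.222 rad. Then A = (D²/8)(θ − sin θ) = 0.9035 m² and P = Dθ/2 = 2.512 m. Hydraulic radius R = A/P = 0.9035/2.512 = 0.3597 m. Q_A = (1/0.014)·0.9035·0.3597^(2/3)·√0.014 = 3.862 m³/s.
Channel B: For a triangular section with side slope z = 1.1: A = zy² = 1.1×1.39² = 2.125 m²; P = 2y√(1+z²) = 2×1.39×1.487 = 4.133 m. Hydraulic radius R = A/P = 2.125/4.133 = 0.5143 m. Q_B = (1/0.014)·2.125·0.5143^(2/3)·√0.014 = 11.53 m³/s.
The larger discharge is 11.53 m³/s and the smaller is 3.862 m³/s; the ratio is 2.99.

2.99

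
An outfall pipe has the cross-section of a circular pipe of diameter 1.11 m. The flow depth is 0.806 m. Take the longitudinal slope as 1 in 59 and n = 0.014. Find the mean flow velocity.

V = 4.46 m/s

For a circular section of diameter D = 1.11 m at depth y = 0.806 m, the central angle is θ = 2 arccos(1 − 2y/D) = 4.08 rad. Then A = (D²/8)(θ − sin θ) = 0.7526 m² and P = Dθ/2 = 2.264 m.
Hydraulic radius R = A/P = 0.7526/2.264 = 0.3324 m.
From Manning's equation, V = (1/n) R^(2/3) S^(1/2) = (1/0.014) × 0.3324^(2/3) × 0.01695^(1/2) = 4.46 m/s.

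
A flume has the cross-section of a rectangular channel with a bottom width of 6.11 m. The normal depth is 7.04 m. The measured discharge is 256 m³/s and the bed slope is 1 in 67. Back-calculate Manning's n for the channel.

Flow area A = b·y = 6.11 × 7.04 = 43.01 m². Wetted perimeter P = b + 2y = 6.11 + 2×7.04 = 20.19 m.
Hydraulic radius R = A/P = 43.01/20.19 = 2.13 m.
Rearranging Manning's equation: n = (1/Q) A R^(2/3) S^(1/2) = (1/256) × 43.01 × 2.13^(2/3) × √0.01493 = 0.034.

n = 0.034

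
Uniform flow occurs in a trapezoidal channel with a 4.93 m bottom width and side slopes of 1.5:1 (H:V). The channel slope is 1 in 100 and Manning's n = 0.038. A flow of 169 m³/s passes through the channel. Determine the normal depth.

Manning's equation rearranged: A R^(2/3) = nQ / (1·√S) = 0.038 × 169 / (√0.01) = 64.22.
Try y = 4.49 m: A R^(2/3) = 95.96 — over.
Try y = 3.71 m: A R^(2/3) = 64.4 — matches.

y_n = 3.71 m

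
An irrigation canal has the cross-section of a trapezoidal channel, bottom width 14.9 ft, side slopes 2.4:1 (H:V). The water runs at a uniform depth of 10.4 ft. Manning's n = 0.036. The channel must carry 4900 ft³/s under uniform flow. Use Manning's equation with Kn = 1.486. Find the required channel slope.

S = 0.00751

With bottom width b = 14.9 ft and side slope z = 2.4: A = (b + zy)y = (14.9 + 2.4×10.4)×10.4 = 414.5 ft²; P = b + 2y√(1+z²) = 14.9 + 2×10.4×2.6 = 68.98 ft.
Hydraulic radius R = A/P = 414.5/68.98 = 6.01 ft.
From Manning's equation, S = [nQ / (1.486 A R^(2/3))]² = [0.036 × 4900 / (1.486 × 414.5 × 6.01^(2/3))]² = 0.00751.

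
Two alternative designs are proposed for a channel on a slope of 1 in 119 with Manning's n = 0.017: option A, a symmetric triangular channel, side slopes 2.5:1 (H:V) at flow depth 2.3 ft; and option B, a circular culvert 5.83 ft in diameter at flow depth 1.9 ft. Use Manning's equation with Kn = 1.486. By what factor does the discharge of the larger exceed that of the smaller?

Channel A: For a triangular section with side slope z = 2.5: A = zy² = 2.5×2.3² = 13.22 ft²; P = 2y√(1+z²) = 2×2.3×2.693 = 12.39 ft. Hydraulic radius R = A/P = 13.22/12.39 = 1.068 ft. Q_A = (1.486/0.017)·13.22·1.068^(2/3)·√0.008403 = 110.7 ft³/s.
Channel B: For a circular section of diameter D = 5.83 ft at depth y = 1.9 ft, the central angle is θ = 2 arccos(1 − 2y/D) = 2.43 rad. Then A = (D²/8)(θ − sin θ) = 7.552 ft² and P = Dθ/2 = 7.084 ft. Hydraulic radius R = A/P = 7.552/7.084 = 1.066 ft. Q_B = (1.486/0.017)·7.552·1.066^(2/3)·√0.008403 = 63.15 ft³/s.
The larger discharge is 110.7 ft³/s and the smaller is 63.15 ft³/s; the ratio is 1.75.

1.75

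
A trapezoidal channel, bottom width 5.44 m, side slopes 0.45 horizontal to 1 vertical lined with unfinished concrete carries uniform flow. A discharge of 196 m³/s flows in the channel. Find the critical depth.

y_c = 4.47 m

At critical depth, Q² T / (g A³) = 1, i.e. A³/T = Q²/g = 196²/9.81 = 3916.
Trying y = 5.68 m: A³/T = 8878 — high.
Trying y = 3.23 m: A³/T = 1323 — low.
Trying y = 4.47 m: A³/T = 3905 — close enough.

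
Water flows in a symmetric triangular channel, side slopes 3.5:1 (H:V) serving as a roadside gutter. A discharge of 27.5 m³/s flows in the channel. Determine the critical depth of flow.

At critical depth, Q² T / (g A³) = 1, i.e. A³/T = Q²/g = 27.5²/9.81 = 77.09.
Try y = 1.23 m: A³/T = 17.24 — low.
Try y = 1.85 m: A³/T = 132.7 — high.
Try y = 1.66 m: A³/T = 77.21 — close enough.

y_c = 1.66 m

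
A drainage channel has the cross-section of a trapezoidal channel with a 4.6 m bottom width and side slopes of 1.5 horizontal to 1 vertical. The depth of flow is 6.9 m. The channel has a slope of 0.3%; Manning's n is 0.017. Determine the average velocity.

With bottom width b = 4.6 m and side slope z = 1.5: A = (b + zy)y = (4.6 + 1.5×6.9)×6.9 = 103.2 m²; P = b + 2y√(1+z²) = 4.6 + 2×6.9×1.803 = 29.48 m.
Hydraulic radius R = A/P = 103.2/29.48 = 3.499 m.
From Manning's equation, V = (1/n) R^(2/3) S^(1/2) = (1/0.017) × 3.499^(2/3) × 0.003^(1/2) = 7.43 m/s.

V = 7.43 m/s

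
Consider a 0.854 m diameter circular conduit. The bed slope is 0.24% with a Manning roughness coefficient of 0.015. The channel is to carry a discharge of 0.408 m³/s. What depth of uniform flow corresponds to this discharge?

y_n = 0.482 m

Manning's equation rearranged: A R^(2/3) = nQ / (1·√S) = 0.015 × 0.408 / (√0.0024) = 0.1249.
At y = 0.331 m: A R^(2/3) = 0.06507 — low.
At y = 0.482 m: A R^(2/3) = 0.1249 — close enough.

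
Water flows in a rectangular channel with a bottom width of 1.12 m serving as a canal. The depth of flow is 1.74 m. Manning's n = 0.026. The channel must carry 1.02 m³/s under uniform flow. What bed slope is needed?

S = 0.000582

Flow area A = b·y = 1.12 × 1.74 = 1.949 m². Wetted perimeter P = b + 2y = 1.12 + 2×1.74 = 4.6 m.
Hydraulic radius R = A/P = 1.949/4.6 = 0.4237 m.
From Manning's equation, S = [nQ / (1 A R^(2/3))]² = [0.026 × 1.02 / (1 × 1.949 × 0.4237^(2/3))]² = 0.000582.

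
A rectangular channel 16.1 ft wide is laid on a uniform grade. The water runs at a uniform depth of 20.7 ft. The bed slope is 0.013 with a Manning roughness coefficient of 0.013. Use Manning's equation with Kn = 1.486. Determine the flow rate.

Q = 14000 ft³/s

Flow area A = b·y = 16.1 × 20.7 = 333.3 ft². Wetted perimeter P = b + 2y = 16.1 + 2×20.7 = 57.5 ft.
Hydraulic radius R = A/P = 333.3/57.5 = 5.796 ft.
Manning's equation: Q = (1.486/n) A R^(2/3) S^(1/2) = (1.486/0.013) × 333.3 × 5.796^(2/3) × 0.013^(1/2) = 14000 ft³/s.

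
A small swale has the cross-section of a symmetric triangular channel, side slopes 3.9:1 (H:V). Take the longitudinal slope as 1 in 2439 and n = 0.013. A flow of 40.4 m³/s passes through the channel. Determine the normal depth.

Manning's equation rearranged: A R^(2/3) = nQ / (1·√S) = 0.013 × 40.4 / (√0.00041) = 25.94.
Trying y = 2.75 m: A R^(2/3) = 35.7 — too large.
Trying y = 1.83 m: A R^(2/3) = 12.05 — too small.
Trying y = 2.44 m: A R^(2/3) = 25.95 — close enough.

y_n = 2.44 m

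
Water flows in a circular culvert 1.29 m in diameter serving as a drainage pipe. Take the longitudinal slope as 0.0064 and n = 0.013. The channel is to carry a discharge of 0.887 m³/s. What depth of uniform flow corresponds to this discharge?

y_n = 0.425 m

Manning's equation rearranged: A R^(2/3) = nQ / (1·√S) = 0.013 × 0.887 / (√0.0064) = 0.1441.
Try y = 0.327 m: A R^(2/3) = 0.08654 — low.
Try y = 0.474 m: A R^(2/3) = 0.177 — high.
Try y = 0.425 m: A R^(2/3) = 0.1441 — matches.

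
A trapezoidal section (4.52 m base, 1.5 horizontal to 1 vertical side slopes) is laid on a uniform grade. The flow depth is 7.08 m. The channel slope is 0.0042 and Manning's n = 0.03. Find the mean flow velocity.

V = 5.04 m/s

With bottom width b = 4.52 m and side slope z = 1.5: A = (b + zy)y = (4.52 + 1.5×7.08)×7.08 = 107.2 m²; P = b + 2y√(1+z²) = 4.52 + 2×7.08×1.803 = 30.05 m.
Hydraulic radius R = A/P = 107.2/30.05 = 3.567 m.
From Manning's equation, V = (1/n) R^(2/3) S^(1/2) = (1/0.03) × 3.567^(2/3) × 0.0042^(1/2) = 5.04 m/s.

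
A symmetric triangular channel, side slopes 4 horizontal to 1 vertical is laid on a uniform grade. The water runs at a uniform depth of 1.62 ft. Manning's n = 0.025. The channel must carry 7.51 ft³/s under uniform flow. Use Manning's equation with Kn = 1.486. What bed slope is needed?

For a triangular section with side slope z = 4: A = zy² = 4×1.62² = 10.5 ft²; P = 2y√(1+z²) = 2×1.62×4.123 = 13.36 ft.
Hydraulic radius R = A/P = 10.5/13.36 = 0.7858 ft.
From Manning's equation, S = [nQ / (1.486 A R^(2/3))]² = [0.025 × 7.51 / (1.486 × 10.5 × 0.7858^(2/3))]² = 0.0002.

S = 0.0002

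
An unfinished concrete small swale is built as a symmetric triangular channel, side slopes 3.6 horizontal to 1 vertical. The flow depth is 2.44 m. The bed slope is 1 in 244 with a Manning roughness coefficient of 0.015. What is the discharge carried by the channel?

Q = 102 m³/s

For a triangular section with side slope z = 3.6: A = zy² = 3.6×2.44² = 21.43 m²; P = 2y√(1+z²) = 2×2.44×3.736 = 18.23 m.
Hydraulic radius R = A/P = 21.43/18.23 = 1.175 m.
Manning's equation: Q = (1/n) A R^(2/3) S^(1/2) = (1/0.015) × 21.43 × 1.175^(2/3) × 0.004098^(1/2) = 102 m³/s.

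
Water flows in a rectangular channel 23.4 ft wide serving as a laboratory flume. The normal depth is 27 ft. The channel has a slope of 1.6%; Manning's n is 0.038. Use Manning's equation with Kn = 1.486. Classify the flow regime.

Flow area A = b·y = 23.4 × 27 = 631.8 ft². Wetted perimeter P = b + 2y = 23.4 + 2×27 = 77.4 ft.
Hydraulic radius R = A/P = 631.8/77.4 = 8.163 ft.
V = (1.486/n) R^(2/3) √S = (1.486/0.038) × 8.163^(2/3) × √0.016 = 20.05 ft/s. Hydraulic depth D_h = A/T = 631.8/23.4 = 27 ft.
Froude number Fr = V/√(g·D_h) = 20.05/√(32.2×27) = 0.68, which is less than 1, so the flow is subcritical.

subcritical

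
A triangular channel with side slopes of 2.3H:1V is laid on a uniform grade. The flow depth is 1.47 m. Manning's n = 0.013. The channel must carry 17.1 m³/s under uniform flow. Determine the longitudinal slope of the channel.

S = 0.00339

For a triangular section with side slope z = 2.3: A = zy² = 2.3×1.47² = 4.97 m²; P = 2y√(1+z²) = 2×1.47×2.508 = 7.373 m.
Hydraulic radius R = A/P = 4.97/7.373 = 0.674 m.
From Manning's equation, S = [nQ / (1 A R^(2/3))]² = [0.013 × 17.1 / (1 × 4.97 × 0.674^(2/3))]² = 0.00339.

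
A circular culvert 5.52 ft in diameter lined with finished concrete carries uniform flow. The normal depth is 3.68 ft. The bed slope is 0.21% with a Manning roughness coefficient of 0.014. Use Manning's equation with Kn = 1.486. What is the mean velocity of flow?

For a circular section of diameter D = 5.52 ft at depth y = 3.68 ft, the central angle is θ = 2 arccos(1 − 2y/D) = 3.821 rad. Then A = (D²/8)(θ − sin θ) = 16.95 ft² and P = Dθ/2 = 10.55 ft.
Hydraulic radius R = A/P = 16.95/10.55 = 1.607 ft.
From Manning's equation, V = (1.486/n) R^(2/3) S^(1/2) = (1.486/0.014) × 1.607^(2/3) × 0.0021^(1/2) = 6.67 ft/s.

V = 6.67 ft/s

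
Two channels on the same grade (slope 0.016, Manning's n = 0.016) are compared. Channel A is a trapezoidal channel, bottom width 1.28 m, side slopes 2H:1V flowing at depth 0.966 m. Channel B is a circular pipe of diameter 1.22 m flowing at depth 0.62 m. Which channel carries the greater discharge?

Channel A: With bottom width b = 1.28 m and side slope z = 2: A = (b + zy)y = (1.28 + 2×0.966)×0.966 = 3.103 m²; P = b + 2y√(1+z²) = 1.28 + 2×0.966×2.236 = 5.6 m. Hydraulic radius R = A/P = 3.103/5.6 = 0.5541 m. Q_A = (1/0.016)·3.103·0.5541^(2/3)·√0.016 = 16.55 m³/s.
Channel B: For a circular section of diameter D = 1.22 m at depth y = 0.62 m, the central angle is θ = 2 arccos(1 − 2y/D) = 3.174 rad. Then A = (D²/8)(θ − sin θ) = 0.5967 m² and P = Dθ/2 = 1.936 m. Hydraulic radius R = A/P = 0.5967/1.936 = 0.3081 m. Q_B = (1/0.016)·0.5967·0.3081^(2/3)·√0.016 = 2.152 m³/s.
Q_A = 16.55 m³/s vs Q_B = 2.152 m³/s, so channel A carries more.

channel A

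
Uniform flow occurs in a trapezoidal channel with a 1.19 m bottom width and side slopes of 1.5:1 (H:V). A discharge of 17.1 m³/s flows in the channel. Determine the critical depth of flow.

At critical depth, Q² T / (g A³) = 1, i.e. A³/T = Q²/g = 17.1²/9.81 = 29.81.
Try y = 1.3 m: A³/T = 13.36 — low.
Try y = 1.58 m: A³/T = 30.01 — ≈ 29.81.

y_c = 1.58 m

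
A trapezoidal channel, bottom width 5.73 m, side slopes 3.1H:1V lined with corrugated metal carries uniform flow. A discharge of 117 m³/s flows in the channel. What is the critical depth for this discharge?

y_c = 2.34 m

At critical depth, Q² T / (g A³) = 1, i.e. A³/T = Q²/g = 117²/9.81 = 1395.
Trying y = 1.83 m: A³/T = 532.1 — short.
Trying y = 2.96 m: A³/T = 3567 — over.
Trying y = 2.34 m: A³/T = 1386 — ≈ 1395.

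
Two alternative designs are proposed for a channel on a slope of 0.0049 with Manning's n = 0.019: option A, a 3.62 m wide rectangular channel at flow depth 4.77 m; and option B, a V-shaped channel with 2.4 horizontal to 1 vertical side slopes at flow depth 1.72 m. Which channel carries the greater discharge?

channel A

Channel A: Flow area A = b·y = 3.62 × 4.77 = 17.27 m². Wetted perimeter P = b + 2y = 3.62 + 2×4.77 = 13.16 m. Hydraulic radius R = A/P = 17.27/13.16 = 1.312 m. Q_A = (1/0.019)·17.27·1.312^(2/3)·√0.0049 = 76.25 m³/s.
Channel B: For a triangular section with side slope z = 2.4: A = zy² = 2.4×1.72² = 7.1 m²; P = 2y√(1+z²) = 2×1.72×2.6 = 8.944 m. Hydraulic radius R = A/P = 7.1/8.944 = 0.7938 m. Q_B = (1/0.019)·7.1·0.7938^(2/3)·√0.0049 = 22.43 m³/s.
Q_A = 76.25 m³/s vs Q_B = 22.43 m³/s, so channel A carries more.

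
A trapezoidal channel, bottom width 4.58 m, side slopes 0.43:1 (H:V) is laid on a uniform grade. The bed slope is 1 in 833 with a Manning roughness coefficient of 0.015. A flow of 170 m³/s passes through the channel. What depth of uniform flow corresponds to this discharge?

y_n = 5.82 m

Manning's equation rearranged: A R^(2/3) = nQ / (1·√S) = 0.015 × 170 / (√0.0012) = 73.6.
At y = 7.28 m: A R^(2/3) = 110.1 — high.
At y = 4.82 m: A R^(2/3) = 53.04 — low.
At y = 5.82 m: A R^(2/3) = 73.68 — close enough.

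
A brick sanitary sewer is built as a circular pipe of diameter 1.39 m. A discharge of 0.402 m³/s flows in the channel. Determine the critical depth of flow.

y_c = 0.324 m

At critical depth, Q² T / (g A³) = 1, i.e. A³/T = Q²/g = 0.402²/9.81 = 0.01647.
Try y = 0.238 m: A³/T = 0.00493 — too small.
Try y = 0.371 m: A³/T = 0.02798 — too large.
Try y = 0.324 m: A³/T = 0.01651 — close enough.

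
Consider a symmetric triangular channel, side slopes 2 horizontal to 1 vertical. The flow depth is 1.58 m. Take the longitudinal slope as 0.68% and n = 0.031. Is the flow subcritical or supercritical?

subcritical

For a triangular section with side slope z = 2: A = zy² = 2×1.58² = 4.993 m²; P = 2y√(1+z²) = 2×1.58×2.236 = 7.066 m.
Hydraulic radius R = A/P = 4.993/7.066 = 0.7066 m.
V = (1/n) R^(2/3) √S = (1/0.031) × 0.7066^(2/3) × √0.0068 = 2.11 m/s. Hydraulic depth D_h = A/T = 4.993/6.32 = 0.79 m.
Froude number Fr = V/√(g·D_h) = 2.11/√(9.81×0.79) = 0.758, which is less than 1, so the flow is subcritical.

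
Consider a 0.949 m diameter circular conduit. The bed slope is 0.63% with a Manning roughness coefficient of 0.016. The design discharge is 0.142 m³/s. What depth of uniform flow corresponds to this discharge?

Manning's equation rearranged: A R^(2/3) = nQ / (1·√S) = 0.016 × 0.142 / (√0.0063) = 0.02862.
Try y = 0.177 m: A R^(2/3) = 0.0206 — short.
Try y = 0.257 m: A R^(2/3) = 0.04348 — over.
Try y = 0.208 m: A R^(2/3) = 0.02855 — ≈ 0.02862.

y_n = 0.208 m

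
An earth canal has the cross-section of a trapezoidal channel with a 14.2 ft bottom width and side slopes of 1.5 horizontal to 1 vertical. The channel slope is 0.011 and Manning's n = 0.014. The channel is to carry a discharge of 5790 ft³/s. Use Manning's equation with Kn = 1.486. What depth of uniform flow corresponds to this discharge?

y_n = 7.43 ft

Manning's equation rearranged: A R^(2/3) = nQ / (1.486·√S) = 0.014 × 5790 / (1.486 × √0.011) = 520.1.
Trying y = 5.92 ft: A R^(2/3) = 335.3 — low.
Trying y = 7.43 ft: A R^(2/3) = 520.4 — matches.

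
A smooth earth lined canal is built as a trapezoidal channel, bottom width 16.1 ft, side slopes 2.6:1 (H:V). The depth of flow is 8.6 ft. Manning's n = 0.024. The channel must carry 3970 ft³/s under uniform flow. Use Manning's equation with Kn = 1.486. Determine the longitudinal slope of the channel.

S = 0.00421

With bottom width b = 16.1 ft and side slope z = 2.6: A = (b + zy)y = (16.1 + 2.6×8.6)×8.6 = 330.8 ft²; P = b + 2y√(1+z²) = 16.1 + 2×8.6×2.786 = 64.01 ft.
Hydraulic radius R = A/P = 330.8/64.01 = 5.167 ft.
From Manning's equation, S = [nQ / (1.486 A R^(2/3))]² = [0.024 × 3970 / (1.486 × 330.8 × 5.167^(2/3))]² = 0.00421.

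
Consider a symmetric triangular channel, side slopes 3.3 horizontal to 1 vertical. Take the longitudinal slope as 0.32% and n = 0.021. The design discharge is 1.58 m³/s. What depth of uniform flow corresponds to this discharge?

y_n = 0.629 m

Manning's equation rearranged: A R^(2/3) = nQ / (1·√S) = 0.021 × 1.58 / (√0.0032) = 0.5865.
At y = 0.464 m: A R^(2/3) = 0.2605 — low.
At y = 0.629 m: A R^(2/3) = 0.5864 — ≈ 0.5865.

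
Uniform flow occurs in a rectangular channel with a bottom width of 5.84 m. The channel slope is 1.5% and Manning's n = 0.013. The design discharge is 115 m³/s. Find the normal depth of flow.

y_n = 1.9 m

Manning's equation rearranged: A R^(2/3) = nQ / (1·√S) = 0.013 × 115 / (√0.015) = 12.21.
Try y = 1.36 m: A R^(2/3) = 7.556 — short.
Try y = 1.9 m: A R^(2/3) = 12.19 — matches.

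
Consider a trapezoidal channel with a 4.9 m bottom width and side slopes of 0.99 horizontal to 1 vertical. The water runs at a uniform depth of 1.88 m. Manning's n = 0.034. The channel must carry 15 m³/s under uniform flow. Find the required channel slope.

With bottom width b = 4.9 m and side slope z = 0.99: A = (b + zy)y = (4.9 + 0.99×1.88)×1.88 = 12.71 m²; P = b + 2y√(1+z²) = 4.9 + 2×1.88×1.407 = 10.19 m.
Hydraulic radius R = A/P = 12.71/10.19 = 1.247 m.
From Manning's equation, S = [nQ / (1 A R^(2/3))]² = [0.034 × 15 / (1 × 12.71 × 1.247^(2/3))]² = 0.0012.

S = 0.0012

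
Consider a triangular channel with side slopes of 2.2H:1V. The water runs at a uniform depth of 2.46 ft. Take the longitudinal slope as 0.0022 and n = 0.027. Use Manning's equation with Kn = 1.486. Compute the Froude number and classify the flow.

subcritical

For a triangular section with side slope z = 2.2: A = zy² = 2.2×2.46² = 13.31 ft²; P = 2y√(1+z²) = 2×2.46×2.417 = 11.89 ft.
Hydraulic radius R = A/P = 13.31/11.89 = 1.12 ft.
V = (1.486/n) R^(2/3) √S = (1.486/0.027) × 1.12^(2/3) × √0.0022 = 2.784 ft/s. Hydraulic depth D_h = A/T = 13.31/10.82 = 1.23 ft.
Froude number Fr = V/√(g·D_h) = 2.784/√(32.2×1.23) = 0.442, which is less than 1, so the flow is subcritical.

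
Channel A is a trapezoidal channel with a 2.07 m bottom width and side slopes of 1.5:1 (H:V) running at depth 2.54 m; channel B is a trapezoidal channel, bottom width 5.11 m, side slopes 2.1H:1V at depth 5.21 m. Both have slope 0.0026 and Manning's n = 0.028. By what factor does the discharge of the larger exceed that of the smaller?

9.31

Channel A: With bottom width b = 2.07 m and side slope z = 1.5: A = (b + zy)y = (2.07 + 1.5×2.54)×2.54 = 14.94 m²; P = b + 2y√(1+z²) = 2.07 + 2×2.54×1.803 = 11.23 m. Hydraulic radius R = A/P = 14.94/11.23 = 1.33 m. Q_A = (1/0.028)·14.94·1.33^(2/3)·√0.0026 = 32.9 m³/s.
Channel B: With bottom width b = 5.11 m and side slope z = 2.1: A = (b + zy)y = (5.11 + 2.1×5.21)×5.21 = 83.63 m²; P = b + 2y√(1+z²) = 5.11 + 2×5.21×2.326 = 29.35 m. Hydraulic radius R = A/P = 83.63/29.35 = 2.85 m. Q_B = (1/0.028)·83.63·2.85^(2/3)·√0.0026 = 306.1 m³/s.
The larger discharge is 306.1 m³/s and the smaller is 32.9 m³/s; the ratio is 9.31.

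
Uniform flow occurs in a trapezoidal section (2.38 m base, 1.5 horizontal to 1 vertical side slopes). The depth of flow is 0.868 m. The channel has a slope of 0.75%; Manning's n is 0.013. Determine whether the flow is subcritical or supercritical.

With bottom width b = 2.38 m and side slope z = 1.5: A = (b + zy)y = (2.38 + 1.5×0.868)×0.868 = 3.196 m²; P = b + 2y√(1+z²) = 2.38 + 2×0.868×1.803 = 5.51 m.
Hydraulic radius R = A/P = 3.196/5.51 = 0.5801 m.
V = (1/n) R^(2/3) √S = (1/0.013) × 0.5801^(2/3) × √0.0075 = 4.633 m/s. Hydraulic depth D_h = A/T = 3.196/4.984 = 0.6412 m.
Froude number Fr = V/√(g·D_h) = 4.633/√(9.81×0.6412) = 1.85, which is greater than 1, so the flow is supercritical.

supercritical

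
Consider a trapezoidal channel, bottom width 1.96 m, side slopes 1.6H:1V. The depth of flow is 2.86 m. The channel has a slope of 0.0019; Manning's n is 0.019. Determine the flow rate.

With bottom width b = 1.96 m and side slope z = 1.6: A = (b + zy)y = (1.96 + 1.6×2.86)×2.86 = 18.69 m²; P = b + 2y√(1+z²) = 1.96 + 2×2.86×1.887 = 12.75 m.
Hydraulic radius R = A/P = 18.69/12.75 = 1.466 m.
Manning's equation: Q = (1/n) A R^(2/3) S^(1/2) = (1/0.019) × 18.69 × 1.466^(2/3) × 0.0019^(1/2) = 55.3 m³/s.

Q = 55.3 m³/s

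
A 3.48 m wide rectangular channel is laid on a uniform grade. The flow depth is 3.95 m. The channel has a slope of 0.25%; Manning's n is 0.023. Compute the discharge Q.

Q = 33.9 m³/s

Flow area A = b·y = 3.48 × 3.95 = 13.75 m². Wetted perimeter P = b + 2y = 3.48 + 2×3.95 = 11.38 m.
Hydraulic radius R = A/P = 13.75/11.38 = 1.208 m.
Manning's equation: Q = (1/n) A R^(2/3) S^(1/2) = (1/0.023) × 13.75 × 1.208^(2/3) × 0.0025^(1/2) = 33.9 m³/s.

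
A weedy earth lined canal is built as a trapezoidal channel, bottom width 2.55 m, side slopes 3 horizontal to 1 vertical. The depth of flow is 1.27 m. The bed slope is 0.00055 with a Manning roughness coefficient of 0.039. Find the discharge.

With bottom width b = 2.55 m and side slope z = 3: A = (b + zy)y = (2.55 + 3×1.27)×1.27 = 8.077 m²; P = b + 2y√(1+z²) = 2.55 + 2×1.27×3.162 = 10.58 m.
Hydraulic radius R = A/P = 8.077/10.58 = 0.7633 m.
Manning's equation: Q = (1/n) A R^(2/3) S^(1/2) = (1/0.039) × 8.077 × 0.7633^(2/3) × 0.00055^(1/2) = 4.06 m³/s.

Q = 4.06 m³/s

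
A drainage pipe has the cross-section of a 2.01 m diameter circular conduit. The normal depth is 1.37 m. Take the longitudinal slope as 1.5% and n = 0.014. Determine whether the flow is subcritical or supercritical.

supercritical

For a circular section of diameter D = 2.01 m at depth y = 1.37 m, the central angle is θ = 2 arccos(1 − 2y/D) = 3.885 rad. Then A = (D²/8)(θ − sin θ) = 2.304 m² and P = Dθ/2 = 3.904 m.
Hydraulic radius R = A/P = 2.304/3.904 = 0.59 m.
V = (1/n) R^(2/3) √S = (1/0.014) × 0.59^(2/3) × √0.015 = 6.154 m/s. Hydraulic depth D_h = A/T = 2.304/1.873 = 1.23 m.
Froude number Fr = V/√(g·D_h) = 6.154/√(9.81×1.23) = 1.77, which is greater than 1, so the flow is supercritical.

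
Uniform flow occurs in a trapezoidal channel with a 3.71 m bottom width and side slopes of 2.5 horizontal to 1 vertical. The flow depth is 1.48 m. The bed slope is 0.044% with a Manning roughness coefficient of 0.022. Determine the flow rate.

With bottom width b = 3.71 m and side slope z = 2.5: A = (b + zy)y = (3.71 + 2.5×1.48)×1.48 = 10.97 m²; P = b + 2y√(1+z²) = 3.71 + 2×1.48×2.693 = 11.68 m.
Hydraulic radius R = A/P = 10.97/11.68 = 0.9389 m.
Manning's equation: Q = (1/n) A R^(2/3) S^(1/2) = (1/0.022) × 10.97 × 0.9389^(2/3) × 0.00044^(1/2) = 10 m³/s.

Q = 10 m³/s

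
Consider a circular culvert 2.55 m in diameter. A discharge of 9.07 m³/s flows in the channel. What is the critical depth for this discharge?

At critical depth, Q² T / (g A³) = 1, i.e. A³/T = Q²/g = 9.07²/9.81 = 8.386.
Trying y = 1.67 m: A³/T = 18.37 — over.
Trying y = 1.06 m: A³/T = 3.221 — short.
Trying y = 1.36 m: A³/T = 8.355 — matches.

y_c = 1.36 m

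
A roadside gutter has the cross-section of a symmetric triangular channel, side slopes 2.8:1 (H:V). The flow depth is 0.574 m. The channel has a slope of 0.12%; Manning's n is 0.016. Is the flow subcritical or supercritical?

subcritical

For a triangular section with side slope z = 2.8: A = zy² = 2.8×0.574² = 0.9225 m²; P = 2y√(1+z²) = 2×0.574×2.973 = 3.413 m.
Hydraulic radius R = A/P = 0.9225/3.413 = 0.2703 m.
V = (1/n) R^(2/3) √S = (1/0.016) × 0.2703^(2/3) × √0.0012 = 0.9051 m/s. Hydraulic depth D_h = A/T = 0.9225/3.214 = 0.287 m.
Froude number Fr = V/√(g·D_h) = 0.9051/√(9.81×0.287) = 0.539, which is less than 1, so the flow is subcritical.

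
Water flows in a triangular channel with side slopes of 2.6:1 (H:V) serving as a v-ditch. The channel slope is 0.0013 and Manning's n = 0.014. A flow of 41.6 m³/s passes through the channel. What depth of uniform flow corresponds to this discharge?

Manning's equation rearranged: A R^(2/3) = nQ / (1·√S) = 0.014 × 41.6 / (√0.0013) = 16.15.
Trying y = 1.86 m: A R^(2/3) = 8.185 — too small.
Trying y = 3.03 m: A R^(2/3) = 30.07 — too large.
Trying y = 2.4 m: A R^(2/3) = 16.15 — close enough.

y_n = 2.4 m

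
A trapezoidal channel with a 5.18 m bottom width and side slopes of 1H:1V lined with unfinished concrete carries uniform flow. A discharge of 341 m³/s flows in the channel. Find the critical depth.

At critical depth, Q² T / (g A³) = 1, i.e. A³/T = Q²/g = 341²/9.81 = 11850.
Try y = 6.34 m: A³/T = 21810 — over.
Try y = 3.88 m: A³/T = 3357 — short.
Try y = 5.42 m: A³/T = 11840 — ≈ 11850.

y_c = 5.42 m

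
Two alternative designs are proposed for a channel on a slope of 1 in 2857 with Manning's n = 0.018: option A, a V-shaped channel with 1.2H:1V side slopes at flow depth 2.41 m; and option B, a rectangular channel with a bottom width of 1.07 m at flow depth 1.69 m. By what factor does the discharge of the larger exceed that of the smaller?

Channel A: For a triangular section with side slope z = 1.2: A = zy² = 1.2×2.41² = 6.97 m²; P = 2y√(1+z²) = 2×2.41×1.562 = 7.529 m. Hydraulic radius R = A/P = 6.97/7.529 = 0.9257 m. Q_A = (1/0.018)·6.97·0.9257^(2/3)·√0.00035 = 6.881 m³/s.
Channel B: Flow area A = b·y = 1.07 × 1.69 = 1.808 m². Wetted perimeter P = b + 2y = 1.07 + 2×1.69 = 4.45 m. Hydraulic radius R = A/P = 1.808/4.45 = 0.4064 m. Q_B = (1/0.018)·1.808·0.4064^(2/3)·√0.00035 = 1.031 m³/s.
The larger discharge is 6.881 m³/s and the smaller is 1.031 m³/s; the ratio is 6.67.

6.67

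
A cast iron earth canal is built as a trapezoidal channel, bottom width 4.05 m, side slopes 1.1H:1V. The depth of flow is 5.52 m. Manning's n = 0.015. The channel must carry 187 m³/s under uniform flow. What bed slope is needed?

S = 0.00066

With bottom width b = 4.05 m and side slope z = 1.1: A = (b + zy)y = (4.05 + 1.1×5.52)×5.52 = 55.87 m²; P = b + 2y√(1+z²) = 4.05 + 2×5.52×1.487 = 20.46 m.
Hydraulic radius R = A/P = 55.87/20.46 = 2.731 m.
From Manning's equation, S = [nQ / (1 A R^(2/3))]² = [0.015 × 187 / (1 × 55.87 × 2.731^(2/3))]² = 0.00066.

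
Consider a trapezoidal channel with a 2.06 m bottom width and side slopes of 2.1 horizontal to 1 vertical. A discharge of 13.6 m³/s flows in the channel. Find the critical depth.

y_c = 1.14 m

At critical depth, Q² T / (g A³) = 1, i.e. A³/T = Q²/g = 13.6²/9.81 = 18.85.
At y = 1.41 m: A³/T = 44.45 — over.
At y = 0.804 m: A³/T = 5.035 — short.
At y = 1.14 m: A³/T = 19.12 — ≈ 18.85.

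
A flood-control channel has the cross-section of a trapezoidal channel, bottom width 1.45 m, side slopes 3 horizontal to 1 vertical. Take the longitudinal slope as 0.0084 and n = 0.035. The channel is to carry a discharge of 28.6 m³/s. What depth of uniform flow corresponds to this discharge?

Manning's equation rearranged: A R^(2/3) = nQ / (1·√S) = 0.035 × 28.6 / (√0.0084) = 10.92.
Trying y = 1.93 m: A R^(2/3) = 14.19 — high.
Trying y = 1.49 m: A R^(2/3) = 7.672 — low.
Trying y = 1.73 m: A R^(2/3) = 10.92 — ≈ 10.92.

y_n = 1.73 m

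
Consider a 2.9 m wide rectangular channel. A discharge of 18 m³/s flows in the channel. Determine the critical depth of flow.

For a rectangular channel, critical depth y_c = (q²/g)^(1/3) where q = Q/b = 18/2.9 = 6.207 m²/s.
So y_c = (6.207²/9.81)^(1/3) = 1.58 m.

y_c = 1.58 m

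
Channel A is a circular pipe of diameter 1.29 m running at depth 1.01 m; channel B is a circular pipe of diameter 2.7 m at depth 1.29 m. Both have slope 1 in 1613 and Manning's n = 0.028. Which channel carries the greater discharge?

Channel A: For a circular section of diameter D = 1.29 m at depth y = 1.01 m, the central angle is θ = 2 arccos(1 − 2y/D) = 4.345 rad. Then A = (D²/8)(θ − sin θ) = 1.098 m² and P = Dθ/2 = 2.802 m. Hydraulic radius R = A/P = 1.098/2.802 = 0.3918 m. Q_A = (1/0.028)·1.098·0.3918^(2/3)·√0.00062 = 0.5227 m³/s.
Channel B: For a circular section of diameter D = 2.7 m at depth y = 1.29 m, the central angle is θ = 2 arccos(1 − 2y/D) = 3.053 rad. Then A = (D²/8)(θ − sin θ) = 2.701 m² and P = Dθ/2 = 4.121 m. Hydraulic radius R = A/P = 2.701/4.121 = 0.6554 m. Q_B = (1/0.028)·2.701·0.6554^(2/3)·√0.00062 = 1.812 m³/s.
Q_A = 0.5227 m³/s vs Q_B = 1.812 m³/s, so channel B carries more.

channel B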